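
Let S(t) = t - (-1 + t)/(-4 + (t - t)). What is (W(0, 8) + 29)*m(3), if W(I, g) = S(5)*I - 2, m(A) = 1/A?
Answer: 9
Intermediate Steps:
S(t) = -1/4 + 5*t/4 (S(t) = t - (-1 + t)/(-4 + 0) = t - (-1 + t)/(-4) = t - (-1 + t)*(-1)/4 = t - (1/4 - t/4) = t + (-1/4 + t/4) = -1/4 + 5*t/4)
W(I, g) = -2 + 6*I (W(I, g) = (-1/4 + (5/4)*5)*I - 2 = (-1/4 + 25/4)*I - 2 = 6*I - 2 = -2 + 6*I)
(W(0, 8) + 29)*m(3) = ((-2 + 6*0) + 29)/3 = ((-2 + 0) + 29)*(1/3) = (-2 + 29)*(1/3) = 27*(1/3) = 9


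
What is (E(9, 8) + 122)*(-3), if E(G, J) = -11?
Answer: -333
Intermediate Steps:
(E(9, 8) + 122)*(-3) = (-11 + 122)*(-3) = 111*(-3) = -333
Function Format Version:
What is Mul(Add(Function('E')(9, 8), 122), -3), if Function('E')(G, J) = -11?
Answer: -333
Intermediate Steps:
Mul(Add(Function('E')(9, 8), 122), -3) = Mul(Add(-11, 122), -3) = Mul(111, -3) = -333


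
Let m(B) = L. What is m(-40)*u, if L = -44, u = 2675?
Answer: -117700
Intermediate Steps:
m(B) = -44
m(-40)*u = -44*2675 = -117700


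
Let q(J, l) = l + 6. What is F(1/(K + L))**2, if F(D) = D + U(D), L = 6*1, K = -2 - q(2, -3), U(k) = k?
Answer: 4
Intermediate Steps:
q(J, l) = 6 + l
K = -5 (K = -2 - (6 - 3) = -2 - 1*3 = -2 - 3 = -5)
L = 6
F(D) = 2*D (F(D) = D + D = 2*D)
F(1/(K + L))**2 = (2/(-5 + 6))**2 = (2/1)**2 = (2*1)**2 = 2**2 = 4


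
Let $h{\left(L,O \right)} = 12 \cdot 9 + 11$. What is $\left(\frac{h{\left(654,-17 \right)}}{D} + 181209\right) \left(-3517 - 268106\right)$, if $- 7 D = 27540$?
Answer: $- \frac{26579082955271}{540} \approx -4.9221 \cdot 10^{10}$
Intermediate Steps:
$h{\left(L,O \right)} = 119$ ($h{\left(L,O \right)} = 108 + 11 = 119$)
$D = - \frac{27540}{7}$ ($D = \left(- \frac{1}{7}\right) 27540 = - \frac{27540}{7} \approx -3934.3$)
$\left(\frac{h{\left(654,-17 \right)}}{D} + 181209\right) \left(-3517 - 268106\right) = \left(\frac{119}{- \frac{27540}{7}} + 181209\right) \left(-3517 - 268106\right) = \left(119 \left(- \frac{7}{27540}\right) + 181209\right) \left(-271623\right) = \left(- \frac{49}{1620} + 181209\right) \left(-271623\right) = \frac{293558531}{1620} \left(-271623\right) = - \frac{26579082955271}{540}$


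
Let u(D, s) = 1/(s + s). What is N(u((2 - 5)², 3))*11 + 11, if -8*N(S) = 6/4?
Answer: 143/16 ≈ 8.9375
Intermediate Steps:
u(D, s) = 1/(2*s)
N(S) = -3/16 (N(S) = -3/(4*4) = -⅛*3/2 = -3/16)
N(u((2 - 5)², 3))*11 + 11 = -3/16*11 + 11 = -33/16 + 11 = 143/16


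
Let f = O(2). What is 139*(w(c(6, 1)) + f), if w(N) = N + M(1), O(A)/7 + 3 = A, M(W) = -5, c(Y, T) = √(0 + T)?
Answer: -1529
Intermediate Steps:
c(Y, T) = √T
O(A) = -21 + 7*A
w(N) = -5 + N (w(N) = N - 5 = -5 + N)
f = -7 (f = -21 + 7*2 = -21 + 14 = -7)
139*(w(c(6, 1)) + f) = 139*((-5 + √1) - 7) = 139*((-5 + 1) - 7) = 139*(-4 - 7) = 139*(-11) = -1529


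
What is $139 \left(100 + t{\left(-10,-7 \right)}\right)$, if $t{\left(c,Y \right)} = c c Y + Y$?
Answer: $-84373$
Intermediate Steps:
$t{\left(c,Y \right)} = Y + Y c^{2}$ ($t{\left(c,Y \right)} = c^{2} Y + Y = Y c^{2} + Y = Y + Y c^{2}$)
$139 \left(100 + t{\left(-10,-7 \right)}\right) = 139 \left(100 - 7 \left(1 + \left(-10\right)^{2}\right)\right) = 139 \left(100 - 7 \left(1 + 100\right)\right) = 139 \left(100 - 707\right) = 139 \left(-607\right) = -84373$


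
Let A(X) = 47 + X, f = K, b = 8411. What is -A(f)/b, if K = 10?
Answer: -57/8411 ≈ -0.0067768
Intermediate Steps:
f = 10
-A(f)/b = -(47 + 10)/8411 = -57/8411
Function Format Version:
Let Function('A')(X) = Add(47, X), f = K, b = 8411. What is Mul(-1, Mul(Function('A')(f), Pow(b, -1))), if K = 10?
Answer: Rational(-57, 8411) ≈ -0.0067768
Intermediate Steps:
f = 10
Mul(-1, Mul(Function('A')(f), Pow(b, -1))) = Mul(-1, Mul(Add(47, 10), Pow(8411, -1))) = Mul(-1, Mul(57, Rational(1, 8411))) = Mul(-1, Rational(57, 8411)) = Rational(-57, 8411)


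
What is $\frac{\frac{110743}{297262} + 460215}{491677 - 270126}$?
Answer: $\frac{136804542073}{65858693362} \approx 2.0772$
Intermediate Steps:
$\frac{\frac{110743}{297262} + 460215}{491677 - 270126} = \frac{110743 \cdot \frac{1}{297262} + 460215}{221551} = \left(\frac{110743}{297262} + 460215\right) \frac{1}{221551} = \frac{136804542073}{297262} \cdot \frac{1}{221551} = \frac{136804542073}{65858693362}$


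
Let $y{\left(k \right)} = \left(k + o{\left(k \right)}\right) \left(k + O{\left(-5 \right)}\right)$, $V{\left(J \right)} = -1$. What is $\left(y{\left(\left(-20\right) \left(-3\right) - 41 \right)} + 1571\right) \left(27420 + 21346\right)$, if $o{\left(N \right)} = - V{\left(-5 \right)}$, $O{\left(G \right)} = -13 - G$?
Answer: $87339906$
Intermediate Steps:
$o{\left(N \right)} = 1$ ($o{\left(N \right)} = \left(-1\right) \left(-1\right) = 1$)
$y{\left(k \right)} = \left(1 + k\right) \left(-8 + k\right)$ ($y{\left(k \right)} = \left(k + 1\right) \left(k - 8\right) = \left(1 + k\right) \left(k + \left(-13 + 5\right)\right) = \left(1 + k\right) \left(k - 8\right) = \left(1 + k\right) \left(-8 + k\right)$)
$\left(y{\left(\left(-20\right) \left(-3\right) - 41 \right)} + 1571\right) \left(27420 + 21346\right) = \left(\left(-8 + \left(\left(-20\right) \left(-3\right) - 41\right)^{2} - 7 \left(\left(-20\right) \left(-3\right) - 41\right)\right) + 1571\right) \left(27420 + 21346\right) = \left(\left(-8 + \left(60 - 41\right)^{2} - 7 \left(60 - 41\right)\right) + 1571\right) 48766 = \left(\left(-8 + 19^{2} - 133\right) + 1571\right) 48766 = \left(\left(-8 + 361 - 133\right) + 1571\right) 48766 = \left(220 + 1571\right) 48766 = 1791 \cdot 48766 = 87339906$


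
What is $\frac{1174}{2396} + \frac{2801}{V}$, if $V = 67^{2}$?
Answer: $\frac{5990641}{5377822} \approx 1.114$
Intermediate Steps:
$V = 4489$
$\frac{1174}{2396} + \frac{2801}{V} = \frac{1174}{2396} + \frac{2801}{4489} = 1174 \cdot \frac{1}{2396} + 2801 \cdot \frac{1}{4489} = \frac{587}{1198} + \frac{2801}{4489} = \frac{5990641}{5377822}$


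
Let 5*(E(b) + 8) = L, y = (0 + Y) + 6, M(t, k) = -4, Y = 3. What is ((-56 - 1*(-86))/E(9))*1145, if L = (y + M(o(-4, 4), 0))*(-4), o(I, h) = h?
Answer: -5725/2 ≈ -2862.5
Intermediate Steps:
y = 9 (y = (0 + 3) + 6 = 3 + 6 = 9)
L = -20 (L = (9 - 4)*(-4) = 5*(-4) = -20)
E(b) = -12 (E(b) = -8 + (⅕)*(-20) = -8 - 4 = -12)
((-56 - 1*(-86))/E(9))*1145 = ((-56 - 1*(-86))/(-12))*1145 = ((-56 + 86)*(-1/12))*1145 = (30*(-1/12))*1145 = -5/2*1145 = -5725/2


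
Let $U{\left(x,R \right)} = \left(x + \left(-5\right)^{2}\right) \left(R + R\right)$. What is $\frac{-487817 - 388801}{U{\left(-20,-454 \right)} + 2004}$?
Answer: $\frac{438309}{1268} \approx 345.67$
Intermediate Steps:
$U{\left(x,R \right)} = 2 R \left(25 + x\right)$ ($U{\left(x,R \right)} = \left(x + 25\right) 2 R = \left(25 + x\right) 2 R = 2 R \left(25 + x\right)$)
$\frac{-487817 - 388801}{U{\left(-20,-454 \right)} + 2004} = \frac{-487817 - 388801}{2 \left(-454\right) \left(25 - 20\right) + 2004} = - \frac{876618}{2 \left(-454\right) 5 + 2004} = - \frac{876618}{-4540 + 2004} = - \frac{876618}{-2536} = \left(-876618\right) \left(- \frac{1}{2536}\right) = \frac{438309}{1268}$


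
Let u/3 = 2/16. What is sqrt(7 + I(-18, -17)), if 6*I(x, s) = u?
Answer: sqrt(113)/4 ≈ 2.6575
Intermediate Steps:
u = 3/8 (u = 3*(2/16) = 3*(2*(1/16)) = 3*(1/8) = 3/8 ≈ 0.37500)
I(x, s) = 1/16 (I(x, s) = (1/6)*(3/8) = 1/16)
sqrt(7 + I(-18, -17)) = sqrt(7 + 1/16) = sqrt(113/16) = sqrt(113)/4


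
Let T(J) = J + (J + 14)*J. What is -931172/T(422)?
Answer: -465586/92207 ≈ -5.0494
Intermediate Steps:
T(J) = J + J*(14 + J) (T(J) = J + (14 + J)*J = J + J*(14 + J))
-931172/T(422) = -931172*1/(422*(15 + 422)) = -931172/(422*437) = -931172/184414 = -931172*1/184414 = -465586/92207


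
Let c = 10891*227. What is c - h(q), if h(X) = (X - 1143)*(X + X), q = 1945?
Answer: -647523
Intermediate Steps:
c = 2472257
h(X) = 2*X*(-1143 + X) (h(X) = (-1143 + X)*(2*X) = 2*X*(-1143 + X))
c - h(q) = 2472257 - 2*1945*(-1143 + 1945) = 2472257 - 2*1945*802 = 2472257 - 1*3119780 = 2472257 - 3119780 = -647523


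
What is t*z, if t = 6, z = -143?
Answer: -858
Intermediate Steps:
t*z = 6*(-143) = -858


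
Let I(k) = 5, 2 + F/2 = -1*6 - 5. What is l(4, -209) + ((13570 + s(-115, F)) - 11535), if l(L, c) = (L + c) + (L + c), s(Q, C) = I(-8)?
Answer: 1630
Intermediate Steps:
F = -26 (F = -4 + 2*(-1*6 - 5) = -4 + 2*(-6 - 5) = -4 + 2*(-11) = -4 - 22 = -26)
s(Q, C) = 5
l(L, c) = 2*L + 2*c
l(4, -209) + ((13570 + s(-115, F)) - 11535) = (2*4 + 2*(-209)) + ((13570 + 5) - 11535) = (8 - 418) + (13575 - 11535) = -410 + 2040 = 1630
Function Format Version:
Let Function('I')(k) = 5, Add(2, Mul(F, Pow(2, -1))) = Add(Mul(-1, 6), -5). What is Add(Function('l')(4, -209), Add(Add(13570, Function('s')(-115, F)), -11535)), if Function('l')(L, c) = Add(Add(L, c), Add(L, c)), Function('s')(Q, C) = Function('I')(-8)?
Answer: 1630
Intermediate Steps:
F = -26 (F = Add(-4, Mul(2, Add(Mul(-1, 6), -5))) = Add(-4, Mul(2, Add(-6, -5))) = Add(-4, Mul(2, -11)) = Add(-4, -22) = -26)
Function('s')(Q, C) = 5
Function('l')(L, c) = Add(Mul(2, L), Mul(2, c))
Add(Function('l')(4, -209), Add(Add(13570, Function('s')(-115, F)), -11535)) = Add(Add(Mul(2, 4), Mul(2, -209)), Add(Add(13570, 5), -11535)) = Add(Add(8, -418), Add(13575, -11535)) = Add(-410, 2040) = 1630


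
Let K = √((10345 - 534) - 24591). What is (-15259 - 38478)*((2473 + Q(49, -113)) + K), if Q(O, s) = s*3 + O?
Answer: -117307871 - 107474*I*√3695 ≈ -1.1731e+8 - 6.533e+6*I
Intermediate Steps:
Q(O, s) = O + 3*s (Q(O, s) = 3*s + O = O + 3*s)
K = 2*I*√3695 (K = √(9811 - 24591) = √(-14780) = 2*I*√3695 ≈ 121.57*I)
(-15259 - 38478)*((2473 + Q(49, -113)) + K) = (-15259 - 38478)*((2473 + (49 + 3*(-113))) + 2*I*√3695) = -53737*((2473 + (49 - 339)) + 2*I*√3695) = -53737*((2473 - 290) + 2*I*√3695) = -53737*(2183 + 2*I*√3695) = -117307871 - 107474*I*√3695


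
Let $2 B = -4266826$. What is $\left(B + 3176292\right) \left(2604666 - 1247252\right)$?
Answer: $1415618554906$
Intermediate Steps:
$B = -2133413$ ($B = \frac{1}{2} \left(-4266826\right) = -2133413$)
$\left(B + 3176292\right) \left(2604666 - 1247252\right) = \left(-2133413 + 3176292\right) \left(2604666 - 1247252\right) = 1042879 \cdot 1357414 = 1415618554906$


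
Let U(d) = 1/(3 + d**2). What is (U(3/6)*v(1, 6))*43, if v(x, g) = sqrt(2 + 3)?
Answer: 172*sqrt(5)/13 ≈ 29.585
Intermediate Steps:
v(x, g) = sqrt(5)
(U(3/6)*v(1, 6))*43 = (sqrt(5)/(3 + (3/6)**2))*43 = (sqrt(5)/(3 + (3*(1/6))**2))*43 = (sqrt(5)/(3 + (1/2)**2))*43 = (sqrt(5)/(3 + 1/4))*43 = (sqrt(5)/(13/4))*43 = (4*sqrt(5)/13)*43 = 172*sqrt(5)/13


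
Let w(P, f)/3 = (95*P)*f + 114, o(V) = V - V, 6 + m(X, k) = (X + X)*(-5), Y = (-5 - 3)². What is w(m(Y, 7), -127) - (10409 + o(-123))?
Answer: 23371903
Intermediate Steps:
Y = 64 (Y = (-8)² = 64)
m(X, k) = -6 - 10*X (m(X, k) = -6 + (X + X)*(-5) = -6 + (2*X)*(-5) = -6 - 10*X)
o(V) = 0
w(P, f) = 342 + 285*P*f (w(P, f) = 3*((95*P)*f + 114) = 3*(95*P*f + 114) = 3*(114 + 95*P*f) = 342 + 285*P*f)
w(m(Y, 7), -127) - (10409 + o(-123)) = (342 + 285*(-6 - 10*64)*(-127)) - (10409 + 0) = (342 + 285*(-6 - 640)*(-127)) - 1*10409 = (342 + 285*(-646)*(-127)) - 10409 = (342 + 23381970) - 10409 = 23382312 - 10409 = 23371903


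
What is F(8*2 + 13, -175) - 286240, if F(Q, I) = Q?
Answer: -286211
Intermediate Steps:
F(8*2 + 13, -175) - 286240 = (8*2 + 13) - 286240 = (16 + 13) - 286240 = 29 - 286240 = -286211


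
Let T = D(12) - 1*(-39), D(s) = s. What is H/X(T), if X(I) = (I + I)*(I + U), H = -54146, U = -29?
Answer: -27073/1122 ≈ -24.129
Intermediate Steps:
T = 51 (T = 12 - 1*(-39) = 12 + 39 = 51)
X(I) = 2*I*(-29 + I) (X(I) = (I + I)*(I - 29) = (2*I)*(-29 + I) = 2*I*(-29 + I))
H/X(T) = -54146*1/(102*(-29 + 51)) = -54146/(2*51*22) = -54146/2244 = -54146*1/2244 = -27073/1122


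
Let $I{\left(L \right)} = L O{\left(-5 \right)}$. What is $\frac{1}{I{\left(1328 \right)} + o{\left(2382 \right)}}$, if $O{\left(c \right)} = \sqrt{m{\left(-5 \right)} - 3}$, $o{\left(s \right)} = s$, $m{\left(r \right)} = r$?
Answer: $\frac{1191}{9891298} - \frac{664 i \sqrt{2}}{4945649} \approx 0.00012041 - 0.00018987 i$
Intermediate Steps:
$O{\left(c \right)} = 2 i \sqrt{2}$ ($O{\left(c \right)} = \sqrt{-5 - 3} = \sqrt{-8} = 2 i \sqrt{2}$)
$I{\left(L \right)} = 2 i L \sqrt{2}$ ($I{\left(L \right)} = L 2 i \sqrt{2} = 2 i L \sqrt{2}$)
$\frac{1}{I{\left(1328 \right)} + o{\left(2382 \right)}} = \frac{1}{2 i 1328 \sqrt{2} + 2382} = \frac{1}{2656 i \sqrt{2} + 2382} = \frac{1}{2382 + 2656 i \sqrt{2}}$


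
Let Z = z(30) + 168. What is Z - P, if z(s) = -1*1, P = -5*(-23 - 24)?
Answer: -68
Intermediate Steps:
P = 235 (P = -5*(-47) = 235)
z(s) = -1
Z = 167 (Z = -1 + 168 = 167)
Z - P = 167 - 1*235 = 167 - 235 = -68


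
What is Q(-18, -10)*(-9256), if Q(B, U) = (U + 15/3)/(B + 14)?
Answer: -11570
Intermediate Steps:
Q(B, U) = (5 + U)/(14 + B) (Q(B, U) = (U + 15*(⅓))/(14 + B) = (U + 5)/(14 + B) = (5 + U)/(14 + B))
Q(-18, -10)*(-9256) = ((5 - 10)/(14 - 18))*(-9256) = (-5/(-4))*(-9256) = -¼*(-5)*(-9256) = (5/4)*(-9256) = -11570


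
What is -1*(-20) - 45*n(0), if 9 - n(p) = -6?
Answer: -655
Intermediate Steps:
n(p) = 15 (n(p) = 9 - 1*(-6) = 9 + 6 = 15)
-1*(-20) - 45*n(0) = -1*(-20) - 45*15 = 20 - 675 = -655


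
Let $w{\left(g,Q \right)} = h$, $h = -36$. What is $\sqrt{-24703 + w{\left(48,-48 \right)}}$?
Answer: $i \sqrt{24739} \approx 157.29 i$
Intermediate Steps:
$w{\left(g,Q \right)} = -36$
$\sqrt{-24703 + w{\left(48,-48 \right)}} = \sqrt{-24703 - 36} = \sqrt{-24739} = i \sqrt{24739}$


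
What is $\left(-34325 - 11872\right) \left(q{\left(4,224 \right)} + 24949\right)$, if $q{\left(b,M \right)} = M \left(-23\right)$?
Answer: $-914562009$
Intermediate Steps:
$q{\left(b,M \right)} = - 23 M$
$\left(-34325 - 11872\right) \left(q{\left(4,224 \right)} + 24949\right) = \left(-34325 - 11872\right) \left(\left(-23\right) 224 + 24949\right) = - 46197 \left(-5152 + 24949\right) = \left(-46197\right) 19797 = -914562009$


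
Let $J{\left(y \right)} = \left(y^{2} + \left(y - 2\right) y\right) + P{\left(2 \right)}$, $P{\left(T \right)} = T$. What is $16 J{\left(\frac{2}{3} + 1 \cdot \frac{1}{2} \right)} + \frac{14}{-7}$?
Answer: $\frac{326}{9} \approx 36.222$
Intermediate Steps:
$J{\left(y \right)} = 2 + y^{2} + y \left(-2 + y\right)$ ($J{\left(y \right)} = \left(y^{2} + \left(y - 2\right) y\right) + 2 = \left(y^{2} + \left(-2 + y\right) y\right) + 2 = \left(y^{2} + y \left(-2 + y\right)\right) + 2 = 2 + y^{2} + y \left(-2 + y\right)$)
$16 J{\left(\frac{2}{3} + 1 \cdot \frac{1}{2} \right)} + \frac{14}{-7} = 16 \left(2 - 2 \left(\frac{2}{3} + 1 \cdot \frac{1}{2}\right) + 2 \left(\frac{2}{3} + 1 \cdot \frac{1}{2}\right)^{2}\right) + \frac{14}{-7} = 16 \left(2 - 2 \left(2 \cdot \frac{1}{3} + 1 \cdot \frac{1}{2}\right) + 2 \left(2 \cdot \frac{1}{3} + 1 \cdot \frac{1}{2}\right)^{2}\right) + 14 \left(- \frac{1}{7}\right) = 16 \left(2 - 2 \left(\frac{2}{3} + \frac{1}{2}\right) + 2 \left(\frac{2}{3} + \frac{1}{2}\right)^{2}\right) - 2 = 16 \left(2 - \frac{7}{3} + 2 \left(\frac{7}{6}\right)^{2}\right) - 2 = 16 \left(2 - \frac{7}{3} + 2 \cdot \frac{49}{36}\right) - 2 = 16 \left(2 - \frac{7}{3} + \frac{49}{18}\right) - 2 = 16 \cdot \frac{43}{18} - 2 = \frac{344}{9} - 2 = \frac{326}{9}$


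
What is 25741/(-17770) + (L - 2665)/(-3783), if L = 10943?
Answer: -244478263/67223910 ≈ -3.6368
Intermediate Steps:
25741/(-17770) + (L - 2665)/(-3783) = 25741/(-17770) + (10943 - 2665)/(-3783) = 25741*(-1/17770) + 8278*(-1/3783) = -25741/17770 - 8278/3783 = -244478263/67223910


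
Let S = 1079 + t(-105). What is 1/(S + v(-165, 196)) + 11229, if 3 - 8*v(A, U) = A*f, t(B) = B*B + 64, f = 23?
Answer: 567861763/50571 ≈ 11229.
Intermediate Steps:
t(B) = 64 + B**2 (t(B) = B**2 + 64 = 64 + B**2)
S = 12168 (S = 1079 + (64 + (-105)**2) = 1079 + (64 + 11025) = 1079 + 11089 = 12168)
v(A, U) = 3/8 - 23*A/8 (v(A, U) = 3/8 - A*23/8 = 3/8 - 23*A/8)
1/(S + v(-165, 196)) + 11229 = 1/(12168 + (3/8 - 23/8*(-165))) + 11229 = 1/(12168 + (3/8 + 3795/8)) + 11229 = 1/(12168 + 1899/4) + 11229 = 1/(50571/4) + 11229 = 4/50571 + 11229 = 567861763/50571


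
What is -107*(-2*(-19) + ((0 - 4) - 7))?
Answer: -2889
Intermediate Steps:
-107*(-2*(-19) + ((0 - 4) - 7)) = -107*(38 + (-4 - 7)) = -107*(38 - 11) = -107*27 = -2889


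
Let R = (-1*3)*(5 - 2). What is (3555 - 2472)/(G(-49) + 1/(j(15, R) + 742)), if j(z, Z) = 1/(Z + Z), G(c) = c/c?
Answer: 14463465/13373 ≈ 1081.5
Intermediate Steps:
R = -9 (R = -3*3 = -9)
G(c) = 1
j(z, Z) = 1/(2*Z)
(3555 - 2472)/(G(-49) + 1/(j(15, R) + 742)) = (3555 - 2472)/(1 + 1/((½)/(-9) + 742)) = 1083/(1 + 1/((½)*(-⅑) + 742)) = 1083/(1 + 1/(-1/18 + 742)) = 1083/(1 + 1/(13355/18)) = 1083/(1 + 18/13355) = 1083/(13373/13355) = 1083*(13355/13373) = 14463465/13373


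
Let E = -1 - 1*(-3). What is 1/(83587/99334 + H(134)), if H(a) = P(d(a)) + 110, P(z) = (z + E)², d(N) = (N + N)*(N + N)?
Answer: 99334/512461561742511 ≈ 1.9384e-10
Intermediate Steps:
d(N) = 4*N² (d(N) = (2*N)*(2*N) = 4*N²)
E = 2 (E = -1 + 3 = 2)
P(z) = (2 + z)² (P(z) = (z + 2)² = (2 + z)²)
H(a) = 110 + (2 + 4*a²)² (H(a) = (2 + 4*a²)² + 110 = 110 + (2 + 4*a²)²)
1/(83587/99334 + H(134)) = 1/(83587/99334 + (114 + 16*134² + 16*134⁴)) = 1/(83587*(1/99334) + (114 + 16*17956 + 16*322417936)) = 1/(83587/99334 + (114 + 287296 + 5158686976)) = 1/(83587/99334 + 5158974386) = 1/(512461561742511/99334) = 99334/512461561742511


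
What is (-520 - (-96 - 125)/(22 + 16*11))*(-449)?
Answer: 46129811/198 ≈ 2.3298e+5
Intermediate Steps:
(-520 - (-96 - 125)/(22 + 16*11))*(-449) = (-520 - (-221)/(22 + 176))*(-449) = (-520 - (-221)/198)*(-449) = (-520 - 1*(-221/198))*(-449) = (-520 + 221/198)*(-449) = -102739/198*(-449) = 46129811/198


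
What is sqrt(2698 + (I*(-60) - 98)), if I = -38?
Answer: 4*sqrt(305) ≈ 69.857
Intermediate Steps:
sqrt(2698 + (I*(-60) - 98)) = sqrt(2698 + (-38*(-60) - 98)) = sqrt(2698 + (2280 - 98)) = sqrt(2698 + 2182) = sqrt(4880) = 4*sqrt(305)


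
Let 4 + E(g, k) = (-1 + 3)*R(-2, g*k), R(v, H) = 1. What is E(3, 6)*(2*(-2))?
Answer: 8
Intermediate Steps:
E(g, k) = -2 (E(g, k) = -4 + (-1 + 3)*1 = -4 + 2*1 = -4 + 2 = -2)
E(3, 6)*(2*(-2)) = -4*(-2) = -2*(-4) = 8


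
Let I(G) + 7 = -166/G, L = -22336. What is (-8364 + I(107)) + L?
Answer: -3285815/107 ≈ -30709.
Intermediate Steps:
I(G) = -7 - 166/G
(-8364 + I(107)) + L = (-8364 + (-7 - 166/107)) - 22336 = (-8364 - 915/107) - 22336 = -895863/107 - 22336 = -3285815/107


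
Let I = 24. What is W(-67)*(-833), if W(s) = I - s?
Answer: -75803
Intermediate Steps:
W(s) = 24 - s
W(-67)*(-833) = (24 - 1*(-67))*(-833) = (24 + 67)*(-833) = 91*(-833) = -75803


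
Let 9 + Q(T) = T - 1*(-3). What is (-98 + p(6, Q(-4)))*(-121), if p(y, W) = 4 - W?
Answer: 10164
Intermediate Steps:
Q(T) = -6 + T (Q(T) = -9 + (T - 1*(-3)) = -9 + (T + 3) = -9 + (3 + T) = -6 + T)
(-98 + p(6, Q(-4)))*(-121) = (-98 + (4 - (-6 - 4)))*(-121) = (-98 + (4 - 1*(-10)))*(-121) = (-98 + (4 + 10))*(-121) = (-98 + 14)*(-121) = -84*(-121) = 10164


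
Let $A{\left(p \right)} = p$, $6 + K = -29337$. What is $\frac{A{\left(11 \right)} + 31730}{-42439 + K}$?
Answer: $- \frac{31741}{71782} \approx -0.44219$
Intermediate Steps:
$K = -29343$ ($K = -6 - 29337 = -29343$)
$\frac{A{\left(11 \right)} + 31730}{-42439 + K} = \frac{11 + 31730}{-42439 - 29343} = \frac{31741}{-71782} = 31741 \left(- \frac{1}{71782}\right) = - \frac{31741}{71782}$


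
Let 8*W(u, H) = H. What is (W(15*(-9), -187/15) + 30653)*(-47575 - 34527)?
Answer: -150992679823/60 ≈ -2.5165e+9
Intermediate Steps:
W(u, H) = H/8
(W(15*(-9), -187/15) + 30653)*(-47575 - 34527) = ((-187/15)/8 + 30653)*(-47575 - 34527) = ((-187*1/15)/8 + 30653)*(-82102) = ((1/8)*(-187/15) + 30653)*(-82102) = (-187/120 + 30653)*(-82102) = (3678173/120)*(-82102) = -150992679823/60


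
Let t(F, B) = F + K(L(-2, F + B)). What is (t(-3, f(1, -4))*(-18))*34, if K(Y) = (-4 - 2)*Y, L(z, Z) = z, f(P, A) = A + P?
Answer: -5508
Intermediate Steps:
K(Y) = -6*Y
t(F, B) = 12 + F (t(F, B) = F - 6*(-2) = F + 12 = 12 + F)
(t(-3, f(1, -4))*(-18))*34 = ((12 - 3)*(-18))*34 = (9*(-18))*34 = -162*34 = -5508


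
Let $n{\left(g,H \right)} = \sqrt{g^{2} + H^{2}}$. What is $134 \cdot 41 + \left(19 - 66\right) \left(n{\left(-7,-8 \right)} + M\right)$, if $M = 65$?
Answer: $2439 - 47 \sqrt{113} \approx 1939.4$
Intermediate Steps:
$n{\left(g,H \right)} = \sqrt{H^{2} + g^{2}}$
$134 \cdot 41 + \left(19 - 66\right) \left(n{\left(-7,-8 \right)} + M\right) = 134 \cdot 41 + \left(19 - 66\right) \left(\sqrt{\left(-8\right)^{2} + \left(-7\right)^{2}} + 65\right) = 5494 - 47 \left(\sqrt{64 + 49} + 65\right) = 5494 - 47 \left(\sqrt{113} + 65\right) = 5494 - 47 \left(65 + \sqrt{113}\right) = 5494 - \left(3055 + 47 \sqrt{113}\right) = 2439 - 47 \sqrt{113}$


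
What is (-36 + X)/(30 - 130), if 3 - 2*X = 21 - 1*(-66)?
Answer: 39/50 ≈ 0.78000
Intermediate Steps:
X = -42 (X = 3/2 - (21 - 1*(-66))/2 = 3/2 - (21 + 66)/2 = 3/2 - ½*87 = 3/2 - 87/2 = -42)
(-36 + X)/(30 - 130) = (-36 - 42)/(30 - 130) = -78/(-100) = -78*(-1/100) = 39/50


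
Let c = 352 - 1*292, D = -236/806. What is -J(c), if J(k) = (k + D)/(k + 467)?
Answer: -24062/212381 ≈ -0.11330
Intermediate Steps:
D = -118/403 (D = -236*1/806 = -118/403 ≈ -0.29280)
c = 60 (c = 352 - 292 = 60)
J(k) = (-118/403 + k)/(467 + k) (J(k) = (k - 118/403)/(k + 467) = (-118/403 + k)/(467 + k))
-J(c) = -(-118/403 + 60)/(467 + 60) = -24062/(527*403) = -1*24062/212381 = -24062/212381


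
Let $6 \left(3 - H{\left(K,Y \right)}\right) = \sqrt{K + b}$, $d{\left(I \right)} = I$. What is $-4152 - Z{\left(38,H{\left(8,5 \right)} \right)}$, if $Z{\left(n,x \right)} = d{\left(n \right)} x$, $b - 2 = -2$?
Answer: $-4266 + \frac{38 \sqrt{2}}{3} \approx -4248.1$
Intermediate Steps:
$b = 0$ ($b = 2 - 2 = 0$)
$H{\left(K,Y \right)} = 3 - \frac{\sqrt{K}}{6}$ ($H{\left(K,Y \right)} = 3 - \frac{\sqrt{K + 0}}{6} = 3 - \frac{\sqrt{K}}{6}$)
$Z{\left(n,x \right)} = n x$
$-4152 - Z{\left(38,H{\left(8,5 \right)} \right)} = -4152 - 38 \left(3 - \frac{\sqrt{8}}{6}\right) = -4152 - 38 \left(3 - \frac{2 \sqrt{2}}{6}\right) = -4152 - 38 \left(3 - \frac{\sqrt{2}}{3}\right) = -4152 - \left(114 - \frac{38 \sqrt{2}}{3}\right) = -4266 + \frac{38 \sqrt{2}}{3}$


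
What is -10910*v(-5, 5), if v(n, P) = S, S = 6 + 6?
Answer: -130920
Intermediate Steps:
S = 12
v(n, P) = 12
-10910*v(-5, 5) = -10910*12 = -130920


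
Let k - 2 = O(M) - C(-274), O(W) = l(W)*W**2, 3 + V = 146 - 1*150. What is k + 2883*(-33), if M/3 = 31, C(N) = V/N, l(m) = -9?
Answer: -47395979/274 ≈ -1.7298e+5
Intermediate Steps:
V = -7 (V = -3 + (146 - 1*150) = -3 + (146 - 150) = -3 - 4 = -7)
C(N) = -7/N
M = 93 (M = 3*31 = 93)
O(W) = -9*W**2
k = -21327893/274 (k = 2 + (-9*93**2 - (-7)/(-274)) = 2 + (-9*8649 - (-7)*(-1)/274) = 2 + (-77841 - 1*7/274) = 2 + (-77841 - 7/274) = 2 - 21328441/274 = -21327893/274 ≈ -77839.)
k + 2883*(-33) = -21327893/274 + 2883*(-33) = -21327893/274 - 95139 = -47395979/274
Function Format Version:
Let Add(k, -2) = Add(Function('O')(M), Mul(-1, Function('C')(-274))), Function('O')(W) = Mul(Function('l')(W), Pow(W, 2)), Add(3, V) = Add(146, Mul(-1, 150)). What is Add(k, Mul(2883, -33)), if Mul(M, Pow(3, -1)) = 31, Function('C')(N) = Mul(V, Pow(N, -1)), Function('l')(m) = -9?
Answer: Rational(-47395979, 274) ≈ -1.7298e+5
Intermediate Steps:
V = -7 (V = Add(-3, Add(146, Mul(-1, 150))) = Add(-3, Add(146, -150)) = Add(-3, -4) = -7)
Function('C')(N) = Mul(-7, Pow(N, -1))
M = 93 (M = Mul(3, 31) = 93)
Function('O')(W) = Mul(-9, Pow(W, 2))
k = Rational(-21327893, 274) (k = Add(2, Add(Mul(-9, Pow(93, 2)), Mul(-1, Mul(-7, Pow(-274, -1))))) = Add(2, Add(Mul(-9, 8649), Mul(-1, Mul(-7, Rational(-1, 274))))) = Add(2, Add(-77841, Mul(-1, Rational(7, 274)))) = Add(2, Add(-77841, Rational(-7, 274))) = Add(2, Rational(-21328441, 274)) = Rational(-21327893, 274) ≈ -77839.)
Add(k, Mul(2883, -33)) = Add(Rational(-21327893, 274), Mul(2883, -33)) = Add(Rational(-21327893, 274), -95139) = Rational(-47395979, 274)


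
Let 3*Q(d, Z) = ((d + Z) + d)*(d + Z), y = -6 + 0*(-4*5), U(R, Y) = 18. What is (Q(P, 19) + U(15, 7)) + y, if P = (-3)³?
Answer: 316/3 ≈ 105.33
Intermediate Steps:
P = -27
y = -6 (y = -6 + 0*(-20) = -6 + 0 = -6)
Q(d, Z) = (Z + d)*(Z + 2*d)/3 (Q(d, Z) = (((d + Z) + d)*(d + Z))/3 = (((Z + d) + d)*(Z + d))/3 = ((Z + 2*d)*(Z + d))/3 = ((Z + d)*(Z + 2*d))/3 = (Z + d)*(Z + 2*d)/3)
(Q(P, 19) + U(15, 7)) + y = (((⅓)*19² + (⅔)*(-27)² + 19*(-27)) + 18) - 6 = (((⅓)*361 + (⅔)*729 - 513) + 18) - 6 = ((361/3 + 486 - 513) + 18) - 6 = (280/3 + 18) - 6 = 334/3 - 6 = 316/3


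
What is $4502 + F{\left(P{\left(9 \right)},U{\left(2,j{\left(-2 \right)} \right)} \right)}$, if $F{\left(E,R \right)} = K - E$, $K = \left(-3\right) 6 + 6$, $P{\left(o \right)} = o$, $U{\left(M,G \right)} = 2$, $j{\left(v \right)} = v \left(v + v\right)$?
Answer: $4481$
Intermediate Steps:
$j{\left(v \right)} = 2 v^{2}$ ($j{\left(v \right)} = v 2 v = 2 v^{2}$)
$K = -12$ ($K = -18 + 6 = -12$)
$F{\left(E,R \right)} = -12 - E$
$4502 + F{\left(P{\left(9 \right)},U{\left(2,j{\left(-2 \right)} \right)} \right)} = 4502 - 21 = 4481$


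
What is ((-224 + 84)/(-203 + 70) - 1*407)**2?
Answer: 59490369/361 ≈ 1.6479e+5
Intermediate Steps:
((-224 + 84)/(-203 + 70) - 1*407)**2 = (-140/(-133) - 407)**2 = (-140*(-1/133) - 407)**2 = (20/19 - 407)**2 = (-7713/19)**2 = 59490369/361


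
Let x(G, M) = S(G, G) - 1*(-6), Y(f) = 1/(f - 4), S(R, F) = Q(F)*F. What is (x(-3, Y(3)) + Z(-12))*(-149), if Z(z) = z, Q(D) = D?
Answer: -447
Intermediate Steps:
S(R, F) = F² (S(R, F) = F*F = F²)
Y(f) = 1/(-4 + f)
x(G, M) = 6 + G² (x(G, M) = G² - 1*(-6) = G² + 6 = 6 + G²)
(x(-3, Y(3)) + Z(-12))*(-149) = ((6 + (-3)²) - 12)*(-149) = ((6 + 9) - 12)*(-149) = (15 - 12)*(-149) = 3*(-149) = -447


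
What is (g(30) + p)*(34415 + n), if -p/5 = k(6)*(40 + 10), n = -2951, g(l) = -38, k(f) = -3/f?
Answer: 2737368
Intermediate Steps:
p = 125 (p = -5*(-3/6)*(40 + 10) = -5*(-3*⅙)*50 = -(-5)*50/2 = -5*(-25) = 125)
(g(30) + p)*(34415 + n) = (-38 + 125)*(34415 - 2951) = 87*31464 = 2737368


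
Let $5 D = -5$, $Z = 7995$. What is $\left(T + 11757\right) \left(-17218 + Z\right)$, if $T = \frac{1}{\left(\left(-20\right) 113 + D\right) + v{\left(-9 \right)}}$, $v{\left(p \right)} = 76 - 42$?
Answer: $- \frac{241484314874}{2227} \approx -1.0843 \cdot 10^{8}$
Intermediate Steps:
$v{\left(p \right)} = 34$ ($v{\left(p \right)} = 76 - 42 = 34$)
$D = -1$ ($D = \frac{1}{5} \left(-5\right) = -1$)
$T = - \frac{1}{2227}$ ($T = \frac{1}{\left(\left(-20\right) 113 - 1\right) + 34} = \frac{1}{\left(-2260 - 1\right) + 34} = \frac{1}{-2261 + 34} = \frac{1}{-2227} = - \frac{1}{2227} \approx -0.00044903$)
$\left(T + 11757\right) \left(-17218 + Z\right) = \left(- \frac{1}{2227} + 11757\right) \left(-17218 + 7995\right) = \frac{26182838}{2227} \left(-9223\right) = - \frac{241484314874}{2227}$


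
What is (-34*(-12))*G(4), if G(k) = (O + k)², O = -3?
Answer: 408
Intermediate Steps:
G(k) = (-3 + k)²
(-34*(-12))*G(4) = (-34*(-12))*(-3 + 4)² = 408*1² = 408*1 = 408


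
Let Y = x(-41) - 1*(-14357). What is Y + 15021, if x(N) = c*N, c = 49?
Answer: 27369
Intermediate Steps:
x(N) = 49*N
Y = 12348 (Y = 49*(-41) - 1*(-14357) = -2009 + 14357 = 12348)
Y + 15021 = 12348 + 15021 = 27369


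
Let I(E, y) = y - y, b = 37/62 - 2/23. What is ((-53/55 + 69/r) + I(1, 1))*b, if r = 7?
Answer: 1244624/274505 ≈ 4.5341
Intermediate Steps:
b = 727/1426 (b = 37*(1/62) - 2*1/23 = 37/62 - 2/23 = 727/1426 ≈ 0.50982)
I(E, y) = 0
((-53/55 + 69/r) + I(1, 1))*b = ((-53/55 + 69/7) + 0)*(727/1426) = (3424/385 + 0)*(727/1426) = (3424/385)*(727/1426) = 1244624/274505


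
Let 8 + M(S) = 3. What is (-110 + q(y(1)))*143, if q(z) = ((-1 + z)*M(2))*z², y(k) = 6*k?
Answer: -144430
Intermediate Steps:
M(S) = -5 (M(S) = -8 + 3 = -5)
q(z) = z²*(5 - 5*z) (q(z) = ((-1 + z)*(-5))*z² = (5 - 5*z)*z² = z²*(5 - 5*z))
(-110 + q(y(1)))*143 = (-110 + 5*(6*1)²*(1 - 6))*143 = (-110 + 5*6²*(1 - 1*6))*143 = (-110 + 5*36*(1 - 6))*143 = (-110 + 5*36*(-5))*143 = (-110 - 900)*143 = -1010*143 = -144430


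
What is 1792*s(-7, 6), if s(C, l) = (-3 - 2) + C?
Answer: -21504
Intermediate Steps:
s(C, l) = -5 + C
1792*s(-7, 6) = 1792*(-5 - 7) = 1792*(-12) = -21504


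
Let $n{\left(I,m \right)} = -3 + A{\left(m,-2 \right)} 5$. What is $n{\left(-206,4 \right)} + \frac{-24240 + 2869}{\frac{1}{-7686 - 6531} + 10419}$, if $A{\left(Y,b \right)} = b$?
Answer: $- \frac{2229481493}{148126922} \approx -15.051$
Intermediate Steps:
$n{\left(I,m \right)} = -13$ ($n{\left(I,m \right)} = -3 - 10 = -13$)
$n{\left(-206,4 \right)} + \frac{-24240 + 2869}{\frac{1}{-7686 - 6531} + 10419} = -13 + \frac{-24240 + 2869}{\frac{1}{-7686 - 6531} + 10419} = -13 - \frac{21371}{\frac{1}{-14217} + 10419} = -13 - \frac{21371}{- \frac{1}{14217} + 10419} = -13 - \frac{21371}{\frac{148126922}{14217}} = -13 - \frac{303831507}{148126922} = - \frac{2229481493}{148126922}$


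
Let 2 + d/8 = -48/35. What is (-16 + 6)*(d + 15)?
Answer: 838/7 ≈ 119.71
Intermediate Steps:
d = -944/35 (d = -16 + 8*(-48/35) = -16 - 384/35 = -944/35 ≈ -26.971)
(-16 + 6)*(d + 15) = (-16 + 6)*(-944/35 + 15) = -10*(-419/35) = 838/7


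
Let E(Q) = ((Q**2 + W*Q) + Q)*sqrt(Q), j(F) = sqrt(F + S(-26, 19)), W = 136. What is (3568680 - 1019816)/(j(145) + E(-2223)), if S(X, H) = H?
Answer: 1274432/(sqrt(41) + 6955767*I*sqrt(247)) ≈ 6.8284e-10 - 0.011658*I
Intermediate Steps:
j(F) = sqrt(19 + F) (j(F) = sqrt(F + 19) = sqrt(19 + F))
E(Q) = sqrt(Q)*(Q**2 + 137*Q) (E(Q) = ((Q**2 + 136*Q) + Q)*sqrt(Q) = (Q**2 + 137*Q)*sqrt(Q) = sqrt(Q)*(Q**2 + 137*Q))
(3568680 - 1019816)/(j(145) + E(-2223)) = (3568680 - 1019816)/(sqrt(19 + 145) + (-2223)**(3/2)*(137 - 2223)) = 2548864/(sqrt(164) - 6669*I*sqrt(247)*(-2086)) = 2548864/(2*sqrt(41) + 13911534*I*sqrt(247))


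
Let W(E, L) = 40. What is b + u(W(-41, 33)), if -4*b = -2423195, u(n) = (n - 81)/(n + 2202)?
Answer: 2716401513/4484 ≈ 6.0580e+5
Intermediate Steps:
u(n) = (-81 + n)/(2202 + n)
b = 2423195/4 (b = -¼*(-2423195) = 2423195/4 ≈ 6.0580e+5)
b + u(W(-41, 33)) = 2423195/4 + (-81 + 40)/(2202 + 40) = 2423195/4 - 41/2242 = 2716401513/4484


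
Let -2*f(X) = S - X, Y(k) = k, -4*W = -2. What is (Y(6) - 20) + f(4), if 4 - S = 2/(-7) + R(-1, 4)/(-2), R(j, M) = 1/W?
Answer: -205/14 ≈ -14.643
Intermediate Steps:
W = 1/2 (W = -1/4*(-2) = 1/2 ≈ 0.50000)
R(j, M) = 2 (R(j, M) = 1/(1/2) = 2)
S = 37/7 (S = 4 - (2/(-7) + 2/(-2)) = 4 - (2*(-1/7) + 2*(-1/2)) = 4 - (-2/7 - 1) = 4 - 1*(-9/7) = 4 + 9/7 = 37/7 ≈ 5.2857)
f(X) = -37/14 + X/2 (f(X) = -(37/7 - X)/2 = -37/14 + X/2)
(Y(6) - 20) + f(4) = (6 - 20) + (-37/14 + (1/2)*4) = -14 + (-37/14 + 2) = -14 - 9/14 = -205/14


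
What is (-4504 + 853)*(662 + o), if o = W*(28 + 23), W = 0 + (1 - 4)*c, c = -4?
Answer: -4651374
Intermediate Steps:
W = 12 (W = 0 + (1 - 4)*(-4) = 0 - 3*(-4) = 0 + 12 = 12)
o = 612 (o = 12*(28 + 23) = 12*51 = 612)
(-4504 + 853)*(662 + o) = (-4504 + 853)*(662 + 612) = -3651*1274 = -4651374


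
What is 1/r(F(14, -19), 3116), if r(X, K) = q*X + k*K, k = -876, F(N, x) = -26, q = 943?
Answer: -1/2754134 ≈ -3.6309e-7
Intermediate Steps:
r(X, K) = -876*K + 943*X (r(X, K) = 943*X - 876*K = -876*K + 943*X)
1/r(F(14, -19), 3116) = 1/(-876*3116 + 943*(-26)) = 1/(-2729616 - 24518) = 1/(-2754134) = -1/2754134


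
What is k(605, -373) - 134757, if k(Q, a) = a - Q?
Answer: -135735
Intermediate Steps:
k(605, -373) - 134757 = (-373 - 1*605) - 134757 = (-373 - 605) - 134757 = -978 - 134757 = -135735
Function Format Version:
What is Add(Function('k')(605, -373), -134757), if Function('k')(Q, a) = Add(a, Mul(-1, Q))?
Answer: -135735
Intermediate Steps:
Add(Function('k')(605, -373), -134757) = Add(Add(-373, Mul(-1, 605)), -134757) = Add(Add(-373, -605), -134757) = Add(-978, -134757) = -135735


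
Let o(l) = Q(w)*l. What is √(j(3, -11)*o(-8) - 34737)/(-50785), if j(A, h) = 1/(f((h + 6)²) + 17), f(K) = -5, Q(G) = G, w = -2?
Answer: -I*√312621/152355 ≈ -0.0036699*I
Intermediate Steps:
j(A, h) = 1/12 (j(A, h) = 1/(-5 + 17) = 1/12)
o(l) = -2*l
√(j(3, -11)*o(-8) - 34737)/(-50785) = √((-2*(-8))/12 - 34737)/(-50785) = √((1/12)*16 - 34737)*(-1/50785) = √(4/3 - 34737)*(-1/50785) = √(-104207/3)*(-1/50785) = (I*√312621/3)*(-1/50785) = -I*√312621/152355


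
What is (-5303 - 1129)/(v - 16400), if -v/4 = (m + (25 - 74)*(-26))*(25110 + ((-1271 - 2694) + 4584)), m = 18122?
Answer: 67/20793491 ≈ 3.2222e-6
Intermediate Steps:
v = -1996158736 (v = -4*(18122 + (25 - 74)*(-26))*(25110 + ((-1271 - 2694) + 4584)) = -4*(18122 - 49*(-26))*(25110 + (-3965 + 4584)) = -4*(18122 + 1274)*(25110 + 619) = -77584*25729 = -4*499039684 = -1996158736)
(-5303 - 1129)/(v - 16400) = (-5303 - 1129)/(-1996158736 - 16400) = -6432/(-1996175136) = -6432*(-1/1996175136) = 67/20793491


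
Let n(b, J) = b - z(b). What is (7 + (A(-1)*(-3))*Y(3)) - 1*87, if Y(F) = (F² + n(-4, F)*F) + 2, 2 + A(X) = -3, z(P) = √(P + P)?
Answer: -95 - 90*I*√2 ≈ -95.0 - 127.28*I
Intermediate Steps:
z(P) = √2*√P (z(P) = √(2*P) = √2*√P)
A(X) = -5 (A(X) = -2 - 3 = -5)
n(b, J) = b - √2*√b
Y(F) = 2 + F² + F*(-4 - 2*I*√2) (Y(F) = (F² + (-4 - √2*√(-4))*F) + 2 = (F² + (-4 - √2*2*I)*F) + 2 = (F² + (-4 - 2*I*√2)*F) + 2 = (F² + F*(-4 - 2*I*√2)) + 2 = 2 + F² + F*(-4 - 2*I*√2))
(7 + (A(-1)*(-3))*Y(3)) - 1*87 = (7 + (-5*(-3))*(2 + 3² - 2*3*(2 + I*√2))) - 1*87 = (7 + 15*(2 + 9 + (-12 - 6*I*√2))) - 87 = (7 + 15*(-1 - 6*I*√2)) - 87 = (7 + (-15 - 90*I*√2)) - 87 = (-8 - 90*I*√2) - 87 = -95 - 90*I*√2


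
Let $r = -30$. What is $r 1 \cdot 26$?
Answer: $-780$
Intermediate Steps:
$r 1 \cdot 26 = \left(-30\right) 1 \cdot 26 = \left(-30\right) 26 = -780$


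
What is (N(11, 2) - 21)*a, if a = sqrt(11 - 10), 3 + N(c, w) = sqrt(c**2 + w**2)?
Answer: -24 + 5*sqrt(5) ≈ -12.820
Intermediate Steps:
N(c, w) = -3 + sqrt(c**2 + w**2)
a = 1 (a = sqrt(1) = 1)
(N(11, 2) - 21)*a = ((-3 + sqrt(11**2 + 2**2)) - 21)*1 = ((-3 + sqrt(121 + 4)) - 21)*1 = ((-3 + sqrt(125)) - 21)*1 = ((-3 + 5*sqrt(5)) - 21)*1 = (-24 + 5*sqrt(5))*1 = -24 + 5*sqrt(5)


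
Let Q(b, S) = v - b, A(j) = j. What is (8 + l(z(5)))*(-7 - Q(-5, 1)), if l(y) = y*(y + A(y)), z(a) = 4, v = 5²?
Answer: -1480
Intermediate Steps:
v = 25
l(y) = 2*y² (l(y) = y*(y + y) = y*(2*y) = 2*y²)
Q(b, S) = 25 - b
(8 + l(z(5)))*(-7 - Q(-5, 1)) = (8 + 2*4²)*(-7 - (25 - 1*(-5))) = (8 + 2*16)*(-7 - (25 + 5)) = (8 + 32)*(-7 - 1*30) = 40*(-7 - 30) = 40*(-37) = -1480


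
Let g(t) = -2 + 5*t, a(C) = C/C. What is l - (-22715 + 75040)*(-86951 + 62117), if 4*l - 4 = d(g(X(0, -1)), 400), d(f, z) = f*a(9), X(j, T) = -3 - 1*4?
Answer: 5197756167/4 ≈ 1.2994e+9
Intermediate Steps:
X(j, T) = -7 (X(j, T) = -3 - 4 = -7)
a(C) = 1
d(f, z) = f (d(f, z) = f*1 = f)
l = -33/4 (l = 1 + (-2 + 5*(-7))/4 = 1 + (-2 - 35)/4 = 1 + (¼)*(-37) = 1 - 37/4 = -33/4 ≈ -8.2500)
l - (-22715 + 75040)*(-86951 + 62117) = -33/4 - (-22715 + 75040)*(-86951 + 62117) = -33/4 - 52325*(-24834) = -33/4 - 1*(-1299439050) = -33/4 + 1299439050 = 5197756167/4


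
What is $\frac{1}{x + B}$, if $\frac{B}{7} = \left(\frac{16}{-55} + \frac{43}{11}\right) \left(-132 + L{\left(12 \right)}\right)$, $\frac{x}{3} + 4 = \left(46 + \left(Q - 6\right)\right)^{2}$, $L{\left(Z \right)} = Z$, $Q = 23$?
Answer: $\frac{11}{97413} \approx 0.00011292$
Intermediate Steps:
$x = 11895$ ($x = -12 + 3 \left(46 + \left(23 - 6\right)\right)^{2} = -12 + 3 \left(46 + 17\right)^{2} = -12 + 3 \cdot 63^{2} = -12 + 3 \cdot 3969 = -12 + 11907 = 11895$)
$B = - \frac{33432}{11}$ ($B = 7 \left(\frac{16}{-55} + \frac{43}{11}\right) \left(-132 + 12\right) = 7 \left(16 \left(- \frac{1}{55}\right) + 43 \cdot \frac{1}{11}\right) \left(-120\right) = 7 \left(- \frac{16}{55} + \frac{43}{11}\right) \left(-120\right) = 7 \cdot \frac{199}{55} \left(-120\right) = 7 \left(- \frac{4776}{11}\right) = - \frac{33432}{11} \approx -3039.3$)
$\frac{1}{x + B} = \frac{1}{11895 - \frac{33432}{11}} = \frac{1}{\frac{97413}{11}} = \frac{11}{97413}$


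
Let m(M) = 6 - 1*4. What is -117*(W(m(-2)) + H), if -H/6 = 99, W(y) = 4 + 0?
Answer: 69030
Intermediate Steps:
m(M) = 2 (m(M) = 6 - 4 = 2)
W(y) = 4
H = -594 (H = -6*99 = -594)
-117*(W(m(-2)) + H) = -117*(4 - 594) = -117*(-590) = 69030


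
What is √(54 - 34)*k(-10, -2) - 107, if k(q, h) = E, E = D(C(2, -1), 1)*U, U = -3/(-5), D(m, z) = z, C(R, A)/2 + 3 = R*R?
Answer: -107 + 6*√5/5 ≈ -104.32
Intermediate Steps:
C(R, A) = -6 + 2*R² (C(R, A) = -6 + 2*(R*R) = -6 + 2*R²)
U = ⅗ (U = -3*(-⅕) = ⅗ ≈ 0.60000)
E = ⅗ (E = 1*(⅗) = ⅗ ≈ 0.60000)
k(q, h) = ⅗
√(54 - 34)*k(-10, -2) - 107 = √(54 - 34)*(⅗) - 107 = √20*(⅗) - 107 = (2*√5)*(⅗) - 107 = 6*√5/5 - 107 = -107 + 6*√5/5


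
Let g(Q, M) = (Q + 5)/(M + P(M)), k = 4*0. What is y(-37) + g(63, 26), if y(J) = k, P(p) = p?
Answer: 17/13 ≈ 1.3077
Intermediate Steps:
k = 0
y(J) = 0
g(Q, M) = (5 + Q)/(2*M) (g(Q, M) = (Q + 5)/(M + M) = (5 + Q)/((2*M)) = (5 + Q)*(1/(2*M)) = (5 + Q)/(2*M))
y(-37) + g(63, 26) = 0 + (1/2)*(5 + 63)/26 = 0 + (1/2)*(1/26)*68 = 0 + 17/13 = 17/13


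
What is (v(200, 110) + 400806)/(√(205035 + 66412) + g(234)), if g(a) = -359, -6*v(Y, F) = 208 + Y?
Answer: 71932471/71283 + 200369*√271447/71283 ≈ 2473.6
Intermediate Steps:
v(Y, F) = -104/3 - Y/6 (v(Y, F) = -(208 + Y)/6 = -104/3 - Y/6)
(v(200, 110) + 400806)/(√(205035 + 66412) + g(234)) = ((-104/3 - ⅙*200) + 400806)/(√(205035 + 66412) - 359) = ((-104/3 - 100/3) + 400806)/(√271447 - 359) = (-68 + 400806)/(-359 + √271447) = 400738/(-359 + √271447)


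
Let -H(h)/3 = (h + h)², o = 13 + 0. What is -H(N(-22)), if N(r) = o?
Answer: 2028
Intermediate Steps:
o = 13
N(r) = 13
H(h) = -12*h² (H(h) = -3*(h + h)² = -3*4*h² = -12*h²)
-H(N(-22)) = -(-12)*13² = -(-12)*169 = -1*(-2028) = 2028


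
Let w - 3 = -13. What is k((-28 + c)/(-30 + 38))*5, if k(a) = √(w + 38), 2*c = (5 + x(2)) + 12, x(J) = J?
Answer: 10*√7 ≈ 26.458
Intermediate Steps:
w = -10 (w = 3 - 13 = -10)
c = 19/2 (c = ((5 + 2) + 12)/2 = (7 + 12)/2 = (½)*19 = 19/2 ≈ 9.5000)
k(a) = 2*√7 (k(a) = √(-10 + 38) = √28 = 2*√7)
k((-28 + c)/(-30 + 38))*5 = (2*√7)*5 = 10*√7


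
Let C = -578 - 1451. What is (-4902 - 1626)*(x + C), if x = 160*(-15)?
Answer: 28912512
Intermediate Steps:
x = -2400
C = -2029
(-4902 - 1626)*(x + C) = (-4902 - 1626)*(-2400 - 2029) = -6528*(-4429) = 28912512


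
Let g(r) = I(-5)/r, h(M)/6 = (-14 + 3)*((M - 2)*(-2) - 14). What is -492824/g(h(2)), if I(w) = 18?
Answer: -75894896/3 ≈ -2.5298e+7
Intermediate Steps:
h(M) = 660 + 132*M (h(M) = 6*((-14 + 3)*((M - 2)*(-2) - 14)) = 6*(-11*((-2 + M)*(-2) - 14)) = 6*(-11*((4 - 2*M) - 14)) = 6*(-11*(-10 - 2*M)) = 6*(110 + 22*M) = 660 + 132*M)
g(r) = 18/r
-492824/g(h(2)) = -492824/(18/(660 + 132*2)) = -492824/(18/(660 + 264)) = -492824/(18/924) = -492824/(18*(1/924)) = -492824/3/154 = -492824*154/3 = -75894896/3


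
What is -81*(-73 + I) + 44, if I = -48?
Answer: 9845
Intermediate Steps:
-81*(-73 + I) + 44 = -81*(-73 - 48) + 44 = -81*(-121) + 44 = 9801 + 44 = 9845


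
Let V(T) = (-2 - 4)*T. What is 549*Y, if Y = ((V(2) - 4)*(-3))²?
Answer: 1264896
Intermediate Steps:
V(T) = -6*T
Y = 2304 (Y = ((-6*2 - 4)*(-3))² = ((-12 - 4)*(-3))² = (-16*(-3))² = 48² = 2304)
549*Y = 549*2304 = 1264896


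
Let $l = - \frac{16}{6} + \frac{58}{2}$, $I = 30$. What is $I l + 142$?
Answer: $932$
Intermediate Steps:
$l = \frac{79}{3}$ ($l = \left(-16\right) \frac{1}{6} + 58 \cdot \frac{1}{2} = - \frac{8}{3} + 29 = \frac{79}{3} \approx 26.333$)
$I l + 142 = 30 \cdot \frac{79}{3} + 142 = 790 + 142 = 932$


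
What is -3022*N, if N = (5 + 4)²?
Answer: -244782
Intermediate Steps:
N = 81 (N = 9² = 81)
-3022*N = -3022*81 = -244782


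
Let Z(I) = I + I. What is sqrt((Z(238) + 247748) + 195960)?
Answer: 2*sqrt(111046) ≈ 666.47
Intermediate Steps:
Z(I) = 2*I
sqrt((Z(238) + 247748) + 195960) = sqrt((2*238 + 247748) + 195960) = sqrt((476 + 247748) + 195960) = sqrt(248224 + 195960) = sqrt(444184) = 2*sqrt(111046)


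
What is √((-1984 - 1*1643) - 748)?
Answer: 25*I*√7 ≈ 66.144*I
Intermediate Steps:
√((-1984 - 1*1643) - 748) = √((-1984 - 1643) - 748) = √(-3627 - 748) = √(-4375) = 25*I*√7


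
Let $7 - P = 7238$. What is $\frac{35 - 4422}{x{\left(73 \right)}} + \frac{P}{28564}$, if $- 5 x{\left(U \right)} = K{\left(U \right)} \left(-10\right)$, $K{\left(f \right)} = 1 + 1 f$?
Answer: $- \frac{426961}{14282} \approx -29.895$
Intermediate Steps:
$P = -7231$ ($P = 7 - 7238 = -7231$)
$K{\left(f \right)} = 1 + f$
$x{\left(U \right)} = 2 + 2 U$ ($x{\left(U \right)} = - \frac{\left(1 + U\right) \left(-10\right)}{5} = - \frac{-10 - 10 U}{5} = 2 + 2 U$)
$\frac{35 - 4422}{x{\left(73 \right)}} + \frac{P}{28564} = \frac{35 - 4422}{2 + 2 \cdot 73} - \frac{7231}{28564} = \frac{35 - 4422}{2 + 146} - \frac{7231}{28564} = - \frac{4387}{148} - \frac{7231}{28564} = - \frac{426961}{14282}$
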